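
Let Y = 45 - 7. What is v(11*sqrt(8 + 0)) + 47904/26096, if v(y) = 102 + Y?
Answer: 231334/1631 ≈ 141.84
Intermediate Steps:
Y = 38
v(y) = 140 (v(y) = 102 + 38 = 140)
v(11*sqrt(8 + 0)) + 47904/26096 = 140 + 47904/26096 = 140 + 47904*(1/26096) = 140 + 2994/1631 = 231334/1631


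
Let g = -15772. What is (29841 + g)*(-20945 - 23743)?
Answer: -628715472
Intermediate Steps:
(29841 + g)*(-20945 - 23743) = (29841 - 15772)*(-20945 - 23743) = 14069*(-44688) = -628715472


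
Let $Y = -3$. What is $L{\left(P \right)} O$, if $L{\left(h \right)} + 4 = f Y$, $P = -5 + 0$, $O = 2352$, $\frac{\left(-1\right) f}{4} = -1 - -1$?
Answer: $-9408$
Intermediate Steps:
$f = 0$ ($f = - 4 \left(-1 - -1\right) = - 4 \left(-1 + 1\right) = \left(-4\right) 0 = 0$)
$P = -5$
$L{\left(h \right)} = -4$ ($L{\left(h \right)} = -4 + 0 \left(-3\right) = -4 + 0 = -4$)
$L{\left(P \right)} O = \left(-4\right) 2352 = -9408$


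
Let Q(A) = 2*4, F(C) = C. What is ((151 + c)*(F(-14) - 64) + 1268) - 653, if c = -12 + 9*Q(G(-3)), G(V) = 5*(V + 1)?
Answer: -15843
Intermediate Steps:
G(V) = 5 + 5*V (G(V) = 5*(1 + V) = 5 + 5*V)
Q(A) = 8
c = 60 (c = -12 + 9*8 = -12 + 72 = 60)
((151 + c)*(F(-14) - 64) + 1268) - 653 = ((151 + 60)*(-14 - 64) + 1268) - 653 = (211*(-78) + 1268) - 653 = (-16458 + 1268) - 653 = -15190 - 653 = -15843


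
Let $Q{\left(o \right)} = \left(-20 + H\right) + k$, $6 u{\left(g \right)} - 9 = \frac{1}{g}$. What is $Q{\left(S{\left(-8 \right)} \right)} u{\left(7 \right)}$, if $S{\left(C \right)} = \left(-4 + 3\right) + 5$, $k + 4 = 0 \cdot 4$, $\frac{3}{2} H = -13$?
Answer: $- \frac{448}{9} \approx -49.778$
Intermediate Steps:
$H = - \frac{26}{3}$ ($H = \frac{2}{3} \left(-13\right) = - \frac{26}{3} \approx -8.6667$)
$u{\left(g \right)} = \frac{3}{2} + \frac{1}{6 g}$
$k = -4$ ($k = -4 + 0 \cdot 4 = -4 + 0 = -4$)
$S{\left(C \right)} = 4$ ($S{\left(C \right)} = -1 + 5 = 4$)
$Q{\left(o \right)} = - \frac{98}{3}$ ($Q{\left(o \right)} = \left(-20 - \frac{26}{3}\right) - 4 = - \frac{86}{3} - 4 = - \frac{98}{3}$)
$Q{\left(S{\left(-8 \right)} \right)} u{\left(7 \right)} = - \frac{98 \frac{1 + 9 \cdot 7}{6 \cdot 7}}{3} = - \frac{98 \cdot \frac{1}{6} \cdot \frac{1}{7} \left(1 + 63\right)}{3} = - \frac{98 \cdot \frac{1}{6} \cdot \frac{1}{7} \cdot 64}{3} = \left(- \frac{98}{3}\right) \frac{32}{21} = - \frac{448}{9}$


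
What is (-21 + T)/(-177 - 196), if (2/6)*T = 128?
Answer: -363/373 ≈ -0.97319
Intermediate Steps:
T = 384 (T = 3*128 = 384)
(-21 + T)/(-177 - 196) = (-21 + 384)/(-177 - 196) = 363/(-373) = 363*(-1/373) = -363/373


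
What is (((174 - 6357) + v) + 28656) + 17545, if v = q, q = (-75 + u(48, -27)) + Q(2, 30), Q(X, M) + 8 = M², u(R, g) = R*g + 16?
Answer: 39555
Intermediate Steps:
u(R, g) = 16 + R*g
Q(X, M) = -8 + M²
q = -463 (q = (-75 + (16 + 48*(-27))) + (-8 + 30²) = (-75 + (16 - 1296)) + (-8 + 900) = (-75 - 1280) + 892 = -1355 + 892 = -463)
v = -463
(((174 - 6357) + v) + 28656) + 17545 = (((174 - 6357) - 463) + 28656) + 17545 = ((-6183 - 463) + 28656) + 17545 = (-6646 + 28656) + 17545 = 22010 + 17545 = 39555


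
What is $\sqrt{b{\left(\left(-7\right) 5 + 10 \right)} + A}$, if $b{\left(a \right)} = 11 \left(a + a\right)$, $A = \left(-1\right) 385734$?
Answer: $2 i \sqrt{96571} \approx 621.52 i$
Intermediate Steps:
$A = -385734$
$b{\left(a \right)} = 22 a$ ($b{\left(a \right)} = 11 \cdot 2 a = 22 a$)
$\sqrt{b{\left(\left(-7\right) 5 + 10 \right)} + A} = \sqrt{22 \left(\left(-7\right) 5 + 10\right) - 385734} = \sqrt{22 \left(-35 + 10\right) - 385734} = \sqrt{22 \left(-25\right) - 385734} = \sqrt{-550 - 385734} = \sqrt{-386284} = 2 i \sqrt{96571}$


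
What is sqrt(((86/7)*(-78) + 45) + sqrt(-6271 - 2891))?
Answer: sqrt(-44751 + 147*I*sqrt(1018))/7 ≈ 1.5815 + 30.262*I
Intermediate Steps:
sqrt(((86/7)*(-78) + 45) + sqrt(-6271 - 2891)) = sqrt(((86*(1/7))*(-78) + 45) + sqrt(-9162)) = sqrt(((86/7)*(-78) + 45) + 3*I*sqrt(1018)) = sqrt((-6708/7 + 45) + 3*I*sqrt(1018)) = sqrt(-6393/7 + 3*I*sqrt(1018))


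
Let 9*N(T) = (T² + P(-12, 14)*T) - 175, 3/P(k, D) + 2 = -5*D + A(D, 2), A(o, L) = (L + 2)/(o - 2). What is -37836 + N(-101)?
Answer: -7895129/215 ≈ -36722.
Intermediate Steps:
A(o, L) = (2 + L)/(-2 + o)
P(k, D) = 3/(-2 - 5*D + 4/(-2 + D)) (P(k, D) = 3/(-2 + (-5*D + (2 + 2)/(-2 + D))) = 3/(-2 + (-5*D + 4/(-2 + D))) = 3/(-2 - 5*D + 4/(-2 + D)))
N(T) = -175/9 - T/215 + T²/9 (N(T) = ((T² + (3*(2 - 1*14)/(-4 + (-2 + 14)*(2 + 5*14)))*T) - 175)/9 = ((T² + (3*(2 - 14)/(-4 + 12*(2 + 70)))*T) - 175)/9 = ((T² + (3*(-12)/(-4 + 12*72))*T) - 175)/9 = ((T² + (3*(-12)/(-4 + 864))*T) - 175)/9 = ((T² + (3*(-12)/860)*T) - 175)/9 = ((T² + (3*(1/860)*(-12))*T) - 175)/9 = ((T² - 9*T/215) - 175)/9 = (-175 + T² - 9*T/215)/9 = -175/9 - T/215 + T²/9)
-37836 + N(-101) = -37836 + (-175/9 - 1/215*(-101) + (⅑)*(-101)²) = -37836 + (-175/9 + 101/215 + (⅑)*10201) = -37836 + (-175/9 + 101/215 + 10201/9) = -37836 + 239611/215 = -7895129/215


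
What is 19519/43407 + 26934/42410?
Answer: 998462464/920445435 ≈ 1.0848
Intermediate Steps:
19519/43407 + 26934/42410 = 19519*(1/43407) + 26934*(1/42410) = 19519/43407 + 13467/21205 = 998462464/920445435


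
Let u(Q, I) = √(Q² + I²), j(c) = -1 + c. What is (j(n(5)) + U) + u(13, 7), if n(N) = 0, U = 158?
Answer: 157 + √218 ≈ 171.76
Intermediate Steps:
u(Q, I) = √(I² + Q²)
(j(n(5)) + U) + u(13, 7) = ((-1 + 0) + 158) + √(7² + 13²) = (-1 + 158) + √(49 + 169) = 157 + √218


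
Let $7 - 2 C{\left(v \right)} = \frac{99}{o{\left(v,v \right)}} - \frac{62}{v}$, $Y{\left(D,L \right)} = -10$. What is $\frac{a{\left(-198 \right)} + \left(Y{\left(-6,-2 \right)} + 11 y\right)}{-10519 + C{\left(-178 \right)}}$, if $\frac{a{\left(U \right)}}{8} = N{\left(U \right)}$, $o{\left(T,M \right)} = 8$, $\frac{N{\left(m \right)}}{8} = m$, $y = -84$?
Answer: $\frac{19374944}{14983131} \approx 1.2931$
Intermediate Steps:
$N{\left(m \right)} = 8 m$
$a{\left(U \right)} = 64 U$ ($a{\left(U \right)} = 8 \cdot 8 U = 64 U$)
$C{\left(v \right)} = - \frac{43}{16} + \frac{31}{v}$ ($C{\left(v \right)} = \frac{7}{2} - \frac{\frac{99}{8} - \frac{62}{v}}{2} = \frac{7}{2} - \left(\frac{99}{16} - \frac{31}{v}\right) = - \frac{43}{16} + \frac{31}{v}$)
$\frac{a{\left(-198 \right)} + \left(Y{\left(-6,-2 \right)} + 11 y\right)}{-10519 + C{\left(-178 \right)}} = \frac{64 \left(-198\right) + \left(-10 + 11 \left(-84\right)\right)}{-10519 - \left(\frac{43}{16} - \frac{31}{-178}\right)} = \frac{-12672 - 934}{-10519 + \left(- \frac{43}{16} + 31 \left(- \frac{1}{178}\right)\right)} = \frac{-12672 - 934}{-10519 - \frac{4075}{1424}} = - \frac{13606}{-10519 - \frac{4075}{1424}} = - \frac{13606}{- \frac{14983131}{1424}} = \left(-13606\right) \left(- \frac{1424}{14983131}\right) = \frac{19374944}{14983131}$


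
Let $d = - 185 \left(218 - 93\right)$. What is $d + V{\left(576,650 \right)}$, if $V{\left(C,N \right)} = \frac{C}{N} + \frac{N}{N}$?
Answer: $- \frac{7515012}{325} \approx -23123.0$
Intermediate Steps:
$d = -23125$ ($d = \left(-185\right) 125 = -23125$)
$V{\left(C,N \right)} = 1 + \frac{C}{N}$ ($V{\left(C,N \right)} = \frac{C}{N} + 1 = 1 + \frac{C}{N}$)
$d + V{\left(576,650 \right)} = -23125 + \frac{576 + 650}{650} = -23125 + \frac{1}{650} \cdot 1226 = -23125 + \frac{613}{325} = - \frac{7515012}{325}$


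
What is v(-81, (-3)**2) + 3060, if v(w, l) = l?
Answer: 3069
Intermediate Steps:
v(-81, (-3)**2) + 3060 = (-3)**2 + 3060 = 9 + 3060 = 3069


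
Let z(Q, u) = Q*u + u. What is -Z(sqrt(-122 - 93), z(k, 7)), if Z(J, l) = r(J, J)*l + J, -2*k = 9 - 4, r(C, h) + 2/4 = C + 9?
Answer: 357/4 + 19*I*sqrt(215)/2 ≈ 89.25 + 139.3*I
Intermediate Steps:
r(C, h) = 17/2 + C (r(C, h) = -1/2 + (C + 9) = -1/2 + (9 + C) = 17/2 + C)
k = -5/2 (k = -(9 - 4)/2 = -1/2*5 = -5/2 ≈ -2.5000)
z(Q, u) = u + Q*u
Z(J, l) = J + l*(17/2 + J) (Z(J, l) = (17/2 + J)*l + J = l*(17/2 + J) + J = J + l*(17/2 + J))
-Z(sqrt(-122 - 93), z(k, 7)) = -(sqrt(-122 - 93) + 17*(7*(1 - 5/2))/2 + sqrt(-122 - 93)*(7*(1 - 5/2))) = -(sqrt(-215) + 17*(7*(-3/2))/2 + sqrt(-215)*(7*(-3/2))) = -(I*sqrt(215) + (17/2)*(-21/2) + (I*sqrt(215))*(-21/2)) = -(I*sqrt(215) - 357/4 - 21*I*sqrt(215)/2) = -(-357/4 - 19*I*sqrt(215)/2) = 357/4 + 19*I*sqrt(215)/2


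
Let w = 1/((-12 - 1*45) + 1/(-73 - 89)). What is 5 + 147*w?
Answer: 22361/9235 ≈ 2.4213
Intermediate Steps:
w = -162/9235 (w = 1/((-12 - 45) + 1/(-162)) = 1/(-57 - 1/162) = 1/(-9235/162) = -162/9235 ≈ -0.017542)
5 + 147*w = 5 + 147*(-162/9235) = 5 - 23814/9235 = 22361/9235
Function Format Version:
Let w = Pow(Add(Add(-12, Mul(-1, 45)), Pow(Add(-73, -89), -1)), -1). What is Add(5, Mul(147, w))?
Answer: Rational(22361, 9235) ≈ 2.4213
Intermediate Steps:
w = Rational(-162, 9235) (w = Pow(Add(Add(-12, -45), Pow(-162, -1)), -1) = Pow(Add(-57, Rational(-1, 162)), -1) = Pow(Rational(-9235, 162), -1) = Rational(-162, 9235) ≈ -0.017542)
Add(5, Mul(147, w)) = Add(5, Mul(147, Rational(-162, 9235))) = Add(5, Rational(-23814, 9235)) = Rational(22361, 9235)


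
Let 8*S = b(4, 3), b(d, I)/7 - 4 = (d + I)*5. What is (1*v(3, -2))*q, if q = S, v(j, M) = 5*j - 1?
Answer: 1911/4 ≈ 477.75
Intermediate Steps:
b(d, I) = 28 + 35*I + 35*d (b(d, I) = 28 + 7*((d + I)*5) = 28 + 7*((I + d)*5) = 28 + 7*(5*I + 5*d) = 28 + (35*I + 35*d) = 28 + 35*I + 35*d)
v(j, M) = -1 + 5*j
S = 273/8 (S = (28 + 35*3 + 35*4)/8 = (28 + 105 + 140)/8 = (⅛)*273 = 273/8 ≈ 34.125)
q = 273/8 ≈ 34.125
(1*v(3, -2))*q = (1*(-1 + 5*3))*(273/8) = (1*(-1 + 15))*(273/8) = (1*14)*(273/8) = 14*(273/8) = 1911/4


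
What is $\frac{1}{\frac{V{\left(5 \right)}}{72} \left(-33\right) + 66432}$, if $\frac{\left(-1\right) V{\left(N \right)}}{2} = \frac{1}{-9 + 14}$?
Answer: $\frac{60}{3985931} \approx 1.5053 \cdot 10^{-5}$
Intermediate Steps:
$V{\left(N \right)} = - \frac{2}{5}$ ($V{\left(N \right)} = - \frac{2}{-9 + 14} = - \frac{2}{5}$)
$\frac{1}{\frac{V{\left(5 \right)}}{72} \left(-33\right) + 66432} = \frac{1}{- \frac{2}{5 \cdot 72} \left(-33\right) + 66432} = \frac{1}{\left(- \frac{2}{5}\right) \frac{1}{72} \left(-33\right) + 66432} = \frac{1}{\left(- \frac{1}{180}\right) \left(-33\right) + 66432} = \frac{1}{\frac{11}{60} + 66432} = \frac{1}{\frac{3985931}{60}} = \frac{60}{3985931}$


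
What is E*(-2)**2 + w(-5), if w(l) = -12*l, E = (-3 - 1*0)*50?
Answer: -540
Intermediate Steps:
E = -150 (E = (-3 + 0)*50 = -3*50 = -150)
E*(-2)**2 + w(-5) = -150*(-2)**2 - 12*(-5) = -150*4 + 60 = -600 + 60 = -540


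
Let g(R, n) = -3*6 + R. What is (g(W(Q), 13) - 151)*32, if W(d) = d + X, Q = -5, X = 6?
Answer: -5376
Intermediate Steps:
W(d) = 6 + d (W(d) = d + 6 = 6 + d)
g(R, n) = -18 + R
(g(W(Q), 13) - 151)*32 = ((-18 + (6 - 5)) - 151)*32 = ((-18 + 1) - 151)*32 = (-17 - 151)*32 = -168*32 = -5376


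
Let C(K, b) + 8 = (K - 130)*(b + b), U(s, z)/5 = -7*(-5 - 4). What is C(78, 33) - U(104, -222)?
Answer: -3755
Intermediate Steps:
U(s, z) = 315 (U(s, z) = 5*(-7*(-5 - 4)) = 5*(-7*(-9)) = 5*63 = 315)
C(K, b) = -8 + 2*b*(-130 + K) (C(K, b) = -8 + (K - 130)*(b + b) = -8 + (-130 + K)*(2*b) = -8 + 2*b*(-130 + K))
C(78, 33) - U(104, -222) = (-8 - 260*33 + 2*78*33) - 1*315 = (-8 - 8580 + 5148) - 315 = -3440 - 315 = -3755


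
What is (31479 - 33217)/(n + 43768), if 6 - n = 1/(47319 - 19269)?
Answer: -48750900/1227860699 ≈ -0.039704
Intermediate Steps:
n = 168299/28050 (n = 6 - 1/(47319 - 19269) = 6 - 1/28050 = 168299/28050 ≈ 6.0000)
(31479 - 33217)/(n + 43768) = (31479 - 33217)/(168299/28050 + 43768) = -1738/1227860699/28050 = -1738*28050/1227860699 = -48750900/1227860699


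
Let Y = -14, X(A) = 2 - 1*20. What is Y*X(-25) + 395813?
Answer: 396065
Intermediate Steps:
X(A) = -18 (X(A) = 2 - 20 = -18)
Y*X(-25) + 395813 = -14*(-18) + 395813 = 252 + 395813 = 396065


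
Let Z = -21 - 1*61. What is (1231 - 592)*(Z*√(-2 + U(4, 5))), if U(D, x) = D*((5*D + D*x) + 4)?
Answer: -52398*√174 ≈ -6.9118e+5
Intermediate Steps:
Z = -82 (Z = -21 - 61 = -82)
U(D, x) = D*(4 + 5*D + D*x)
(1231 - 592)*(Z*√(-2 + U(4, 5))) = (1231 - 592)*(-82*√(-2 + 4*(4 + 5*4 + 4*5))) = 639*(-82*√(-2 + 4*(4 + 20 + 20))) = 639*(-82*√(-2 + 4*44)) = 639*(-82*√(-2 + 176)) = 639*(-82*√174) = -52398*√174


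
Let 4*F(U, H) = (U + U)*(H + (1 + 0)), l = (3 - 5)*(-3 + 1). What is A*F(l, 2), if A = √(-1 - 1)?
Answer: 6*I*√2 ≈ 8.4853*I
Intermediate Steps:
A = I*√2 (A = √(-2) = I*√2 ≈ 1.4142*I)
l = 4 (l = -2*(-2) = 4)
F(U, H) = U*(1 + H)/2 (F(U, H) = ((U + U)*(H + (1 + 0)))/4 = ((2*U)*(H + 1))/4 = ((2*U)*(1 + H))/4 = (2*U*(1 + H))/4 = U*(1 + H)/2)
A*F(l, 2) = (I*√2)*((½)*4*(1 + 2)) = (I*√2)*((½)*4*3) = (I*√2)*6 = 6*I*√2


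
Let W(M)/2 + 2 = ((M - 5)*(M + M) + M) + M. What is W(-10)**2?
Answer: 309136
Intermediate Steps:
W(M) = -4 + 4*M + 4*M*(-5 + M) (W(M) = -4 + 2*(((M - 5)*(M + M) + M) + M) = -4 + 2*(((-5 + M)*(2*M) + M) + M) = -4 + 2*((2*M*(-5 + M) + M) + M) = -4 + 2*((M + 2*M*(-5 + M)) + M) = -4 + 2*(2*M + 2*M*(-5 + M)) = -4 + (4*M + 4*M*(-5 + M)) = -4 + 4*M + 4*M*(-5 + M))
W(-10)**2 = (-4 - 16*(-10) + 4*(-10)**2)**2 = (-4 + 160 + 4*100)**2 = (-4 + 160 + 400)**2 = 556**2 = 309136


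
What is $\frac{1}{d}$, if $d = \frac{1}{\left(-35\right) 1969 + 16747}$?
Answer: $-52168$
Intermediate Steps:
$d = - \frac{1}{52168}$ ($d = \frac{1}{-68915 + 16747} = \frac{1}{-52168} = - \frac{1}{52168} \approx -1.9169 \cdot 10^{-5}$)
$\frac{1}{d} = \frac{1}{- \frac{1}{52168}} = -52168$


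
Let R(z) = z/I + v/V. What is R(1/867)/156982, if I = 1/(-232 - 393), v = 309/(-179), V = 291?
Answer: -5470588/1181581615011 ≈ -4.6299e-6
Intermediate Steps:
v = -309/179 (v = 309*(-1/179) = -309/179 ≈ -1.7263)
I = -1/625 (I = 1/(-625) = -1/625 ≈ -0.0016000)
R(z) = -103/17363 - 625*z (R(z) = z/(-1/625) - 309/179/291 = z*(-625) - 309/179*1/291 = -625*z - 103/17363 = -103/17363 - 625*z)
R(1/867)/156982 = (-103/17363 - 625/867)/156982 = (-103/17363 - 625*1/867)*(1/156982) = (-103/17363 - 625/867)*(1/156982) = -10941176/15053721*1/156982 = -5470588/1181581615011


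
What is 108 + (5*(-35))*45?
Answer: -7767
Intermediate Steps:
108 + (5*(-35))*45 = 108 - 175*45 = 108 - 7875 = -7767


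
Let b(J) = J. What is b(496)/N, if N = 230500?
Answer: 124/57625 ≈ 0.0021518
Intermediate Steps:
b(496)/N = 496/230500 = 496*(1/230500) = 124/57625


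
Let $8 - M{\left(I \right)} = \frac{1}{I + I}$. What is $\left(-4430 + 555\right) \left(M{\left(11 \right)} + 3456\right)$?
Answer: $- \frac{295302125}{22} \approx -1.3423 \cdot 10^{7}$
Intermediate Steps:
$M{\left(I \right)} = 8 - \frac{1}{2 I}$ ($M{\left(I \right)} = 8 - \frac{1}{I + I} = 8 - \frac{1}{2 I}$)
$\left(-4430 + 555\right) \left(M{\left(11 \right)} + 3456\right) = \left(-4430 + 555\right) \left(\left(8 - \frac{1}{2 \cdot 11}\right) + 3456\right) = - 3875 \left(\left(8 - \frac{1}{22}\right) + 3456\right) = - 3875 \left(\frac{175}{22} + 3456\right) = \left(-3875\right) \frac{76207}{22} = - \frac{295302125}{22}$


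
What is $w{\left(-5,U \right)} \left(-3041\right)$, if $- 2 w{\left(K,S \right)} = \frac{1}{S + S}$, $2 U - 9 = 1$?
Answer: $\frac{3041}{20} \approx 152.05$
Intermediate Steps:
$U = 5$ ($U = \frac{9}{2} + \frac{1}{2} \cdot 1 = \frac{9}{2} + \frac{1}{2} = 5$)
$w{\left(K,S \right)} = - \frac{1}{4 S}$ ($w{\left(K,S \right)} = - \frac{1}{2 \left(S + S\right)} = - \frac{1}{2 \cdot 2 S} = - \frac{\frac{1}{2} \frac{1}{S}}{2} = - \frac{1}{4 S}$)
$w{\left(-5,U \right)} \left(-3041\right) = - \frac{1}{4 \cdot 5} \left(-3041\right) = \left(- \frac{1}{4}\right) \frac{1}{5} \left(-3041\right) = \left(- \frac{1}{20}\right) \left(-3041\right) = \frac{3041}{20}$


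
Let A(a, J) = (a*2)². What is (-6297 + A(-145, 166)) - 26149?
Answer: 51654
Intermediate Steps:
A(a, J) = 4*a² (A(a, J) = (2*a)² = 4*a²)
(-6297 + A(-145, 166)) - 26149 = (-6297 + 4*(-145)²) - 26149 = (-6297 + 4*21025) - 26149 = (-6297 + 84100) - 26149 = 77803 - 26149 = 51654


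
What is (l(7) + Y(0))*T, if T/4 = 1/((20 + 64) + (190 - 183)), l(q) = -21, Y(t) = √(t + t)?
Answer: -12/13 ≈ -0.92308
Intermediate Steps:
Y(t) = √2*√t (Y(t) = √(2*t) = √2*√t)
T = 4/91 (T = 4/((20 + 64) + (190 - 183)) = 4/(84 + 7) = 4/91 ≈ 0.043956)
(l(7) + Y(0))*T = (-21 + √2*√0)*(4/91) = (-21 + √2*0)*(4/91) = (-21 + 0)*(4/91) = -21*4/91 = -12/13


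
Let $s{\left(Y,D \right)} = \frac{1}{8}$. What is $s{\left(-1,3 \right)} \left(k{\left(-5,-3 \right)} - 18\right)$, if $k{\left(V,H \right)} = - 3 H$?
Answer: $- \frac{9}{8} \approx -1.125$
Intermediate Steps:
$s{\left(Y,D \right)} = \frac{1}{8}$
$s{\left(-1,3 \right)} \left(k{\left(-5,-3 \right)} - 18\right) = \frac{\left(-3\right) \left(-3\right) - 18}{8} = \frac{9 - 18}{8} = \frac{1}{8} \left(-9\right) = - \frac{9}{8}$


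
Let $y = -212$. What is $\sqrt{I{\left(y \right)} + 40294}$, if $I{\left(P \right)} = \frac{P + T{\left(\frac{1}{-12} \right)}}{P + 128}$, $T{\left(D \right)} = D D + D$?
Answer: $\frac{\sqrt{10235962023}}{504} \approx 200.74$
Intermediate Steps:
$T{\left(D \right)} = D + D^{2}$ ($T{\left(D \right)} = D^{2} + D = D + D^{2}$)
$I{\left(P \right)} = \frac{- \frac{11}{144} + P}{128 + P}$ ($I{\left(P \right)} = \frac{P + \frac{1 + \frac{1}{-12}}{-12}}{P + 128} = \frac{P - \frac{1 - \frac{1}{12}}{12}}{128 + P} = \frac{P - \frac{11}{144}}{128 + P} = \frac{- \frac{11}{144} + P}{128 + P}$)
$\sqrt{I{\left(y \right)} + 40294} = \sqrt{\frac{- \frac{11}{144} - 212}{128 - 212} + 40294} = \sqrt{\frac{1}{-84} \left(- \frac{30539}{144}\right) + 40294} = \sqrt{\left(- \frac{1}{84}\right) \left(- \frac{30539}{144}\right) + 40294} = \sqrt{\frac{30539}{12096} + 40294} = \sqrt{\frac{487426763}{12096}} = \frac{\sqrt{10235962023}}{504}$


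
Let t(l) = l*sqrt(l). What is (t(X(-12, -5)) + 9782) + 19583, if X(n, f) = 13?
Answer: 29365 + 13*sqrt(13) ≈ 29412.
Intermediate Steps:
t(l) = l**(3/2)
(t(X(-12, -5)) + 9782) + 19583 = (13**(3/2) + 9782) + 19583 = (13*sqrt(13) + 9782) + 19583 = (9782 + 13*sqrt(13)) + 19583 = 29365 + 13*sqrt(13)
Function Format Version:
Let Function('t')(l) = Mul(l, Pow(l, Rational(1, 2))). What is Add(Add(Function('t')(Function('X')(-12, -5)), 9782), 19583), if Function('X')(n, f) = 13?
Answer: Add(29365, Mul(13, Pow(13, Rational(1, 2)))) ≈ 29412.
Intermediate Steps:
Function('t')(l) = Pow(l, Rational(3, 2))
Add(Add(Function('t')(Function('X')(-12, -5)), 9782), 19583) = Add(Add(Pow(13, Rational(3, 2)), 9782), 19583) = Add(Add(Mul(13, Pow(13, Rational(1, 2))), 9782), 19583) = Add(Add(9782, Mul(13, Pow(13, Rational(1, 2)))), 19583) = Add(29365, Mul(13, Pow(13, Rational(1, 2))))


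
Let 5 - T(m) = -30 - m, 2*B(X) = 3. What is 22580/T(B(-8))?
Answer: 45160/73 ≈ 618.63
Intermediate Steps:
B(X) = 3/2 (B(X) = (1/2)*3 = 3/2)
T(m) = 35 + m (T(m) = 5 - (-30 - m) = 5 + (30 + m) = 35 + m)
22580/T(B(-8)) = 22580/(35 + 3/2) = 22580/(73/2) = 22580*(2/73) = 45160/73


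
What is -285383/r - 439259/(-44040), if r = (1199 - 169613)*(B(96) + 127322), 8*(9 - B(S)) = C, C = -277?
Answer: 837527637878229/83970204302200 ≈ 9.9741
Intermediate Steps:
B(S) = 349/8 (B(S) = 9 - ⅛*(-277) = 9 + 277/8 = 349/8)
r = -85800617475/4 (r = (1199 - 169613)*(349/8 + 127322) = -168414*1018925/8 = -85800617475/4 ≈ -2.1450e+10)
-285383/r - 439259/(-44040) = -285383/(-85800617475/4) - 439259/(-44040) = -285383*(-4/85800617475) - 439259*(-1/44040) = 1141532/85800617475 + 439259/44040 = 837527637878229/83970204302200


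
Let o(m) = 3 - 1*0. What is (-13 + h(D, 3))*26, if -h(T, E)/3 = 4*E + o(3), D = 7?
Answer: -1508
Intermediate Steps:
o(m) = 3 (o(m) = 3 + 0 = 3)
h(T, E) = -9 - 12*E (h(T, E) = -3*(4*E + 3) = -3*(3 + 4*E) = -9 - 12*E)
(-13 + h(D, 3))*26 = (-13 + (-9 - 12*3))*26 = (-13 + (-9 - 36))*26 = (-13 - 45)*26 = -58*26 = -1508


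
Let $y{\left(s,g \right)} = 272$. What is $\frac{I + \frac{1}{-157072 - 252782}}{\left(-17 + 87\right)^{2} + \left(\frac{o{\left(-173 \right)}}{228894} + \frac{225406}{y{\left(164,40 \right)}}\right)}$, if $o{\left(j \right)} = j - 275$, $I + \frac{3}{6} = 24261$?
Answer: $\frac{25794136644515512}{6090838284144293} \approx 4.2349$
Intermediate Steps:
$I = \frac{48521}{2}$ ($I = - \frac{1}{2} + 24261 = \frac{48521}{2} \approx 24261.0$)
$o{\left(j \right)} = -275 + j$
$\frac{I + \frac{1}{-157072 - 252782}}{\left(-17 + 87\right)^{2} + \left(\frac{o{\left(-173 \right)}}{228894} + \frac{225406}{y{\left(164,40 \right)}}\right)} = \frac{\frac{48521}{2} + \frac{1}{-157072 - 252782}}{\left(-17 + 87\right)^{2} + \left(\frac{-275 - 173}{228894} + \frac{225406}{272}\right)} = \frac{\frac{48521}{2} + \frac{1}{-409854}}{70^{2} + \left(\left(-448\right) \frac{1}{228894} + 225406 \cdot \frac{1}{272}\right)} = \frac{\frac{48521}{2} - \frac{1}{409854}}{4900 + \left(- \frac{224}{114447} + \frac{112703}{136}\right)} = \frac{4971631483}{204927 \left(4900 + \frac{12898489777}{15564792}\right)} = \frac{4971631483}{204927 \cdot \frac{89165970577}{15564792}} = \frac{4971631483}{204927} \cdot \frac{15564792}{89165970577} = \frac{25794136644515512}{6090838284144293}$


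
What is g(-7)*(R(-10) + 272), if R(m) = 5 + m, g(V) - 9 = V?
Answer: 534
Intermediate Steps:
g(V) = 9 + V
g(-7)*(R(-10) + 272) = (9 - 7)*((5 - 10) + 272) = 2*(-5 + 272) = 2*267 = 534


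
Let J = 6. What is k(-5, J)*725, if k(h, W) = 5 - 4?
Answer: 725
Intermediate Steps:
k(h, W) = 1
k(-5, J)*725 = 1*725 = 725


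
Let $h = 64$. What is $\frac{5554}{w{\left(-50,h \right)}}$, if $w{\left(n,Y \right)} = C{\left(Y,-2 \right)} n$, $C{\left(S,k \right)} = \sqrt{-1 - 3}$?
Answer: $\frac{2777 i}{50} \approx 55.54 i$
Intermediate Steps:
$C{\left(S,k \right)} = 2 i$ ($C{\left(S,k \right)} = \sqrt{-4} = 2 i$)
$w{\left(n,Y \right)} = 2 i n$
$\frac{5554}{w{\left(-50,h \right)}} = \frac{5554}{2 i \left(-50\right)} = \frac{5554}{\left(-100\right) i} = 5554 \frac{i}{100} = \frac{2777 i}{50}$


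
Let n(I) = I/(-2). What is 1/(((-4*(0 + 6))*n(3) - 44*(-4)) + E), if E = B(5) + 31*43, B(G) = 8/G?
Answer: 5/7733 ≈ 0.00064658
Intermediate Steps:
n(I) = -I/2 (n(I) = I*(-1/2) = -I/2)
E = 6673/5 (E = 8/5 + 31*43 = 8*(1/5) + 1333 = 8/5 + 1333 = 6673/5 ≈ 1334.6)
1/(((-4*(0 + 6))*n(3) - 44*(-4)) + E) = 1/(((-4*(0 + 6))*(-1/2*3) - 44*(-4)) + 6673/5) = 1/((-4*6*(-3/2) + 176) + 6673/5) = 1/((-24*(-3/2) + 176) + 6673/5) = 1/((36 + 176) + 6673/5) = 1/(212 + 6673/5) = 1/(7733/5) = 5/7733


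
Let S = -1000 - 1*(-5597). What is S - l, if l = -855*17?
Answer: 19132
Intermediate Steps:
l = -14535
S = 4597 (S = -1000 + 5597 = 4597)
S - l = 4597 - 1*(-14535) = 4597 + 14535 = 19132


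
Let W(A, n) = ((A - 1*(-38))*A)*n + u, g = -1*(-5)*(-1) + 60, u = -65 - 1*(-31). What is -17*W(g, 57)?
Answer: -4955857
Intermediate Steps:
u = -34 (u = -65 + 31 = -34)
g = 55 (g = 5*(-1) + 60 = -5 + 60 = 55)
W(A, n) = -34 + A*n*(38 + A) (W(A, n) = ((A - 1*(-38))*A)*n - 34 = ((A + 38)*A)*n - 34 = ((38 + A)*A)*n - 34 = (A*(38 + A))*n - 34 = A*n*(38 + A) - 34 = -34 + A*n*(38 + A))
-17*W(g, 57) = -17*(-34 + 57*55² + 38*55*57) = -17*(-34 + 57*3025 + 119130) = -17*(-34 + 172425 + 119130) = -17*291521 = -4955857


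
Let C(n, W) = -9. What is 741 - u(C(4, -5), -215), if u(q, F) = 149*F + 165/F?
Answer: 1409401/43 ≈ 32777.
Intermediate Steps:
741 - u(C(4, -5), -215) = 741 - (149*(-215) + 165/(-215)) = 741 - (-32035 + 165*(-1/215)) = 741 - (-32035 - 33/43) = 741 - 1*(-1377538/43) = 741 + 1377538/43 = 1409401/43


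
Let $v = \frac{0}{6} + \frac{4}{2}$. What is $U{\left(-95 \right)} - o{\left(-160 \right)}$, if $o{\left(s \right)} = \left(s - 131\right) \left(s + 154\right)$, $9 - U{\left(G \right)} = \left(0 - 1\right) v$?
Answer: $-1735$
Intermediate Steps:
$v = 2$ ($v = 0 \cdot \frac{1}{6} + 4 \cdot \frac{1}{2} = 0 + 2 = 2$)
$U{\left(G \right)} = 11$ ($U{\left(G \right)} = 9 - \left(0 - 1\right) 2 = 9 - \left(-1\right) 2 = 9 - -2 = 9 + 2 = 11$)
$o{\left(s \right)} = \left(-131 + s\right) \left(154 + s\right)$
$U{\left(-95 \right)} - o{\left(-160 \right)} = 11 - \left(-20174 + \left(-160\right)^{2} + 23 \left(-160\right)\right) = 11 - \left(-20174 + 25600 - 3680\right) = 11 - 1746 = -1735$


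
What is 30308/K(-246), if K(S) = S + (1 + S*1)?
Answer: -30308/491 ≈ -61.727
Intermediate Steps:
K(S) = 1 + 2*S (K(S) = S + (1 + S) = 1 + 2*S)
30308/K(-246) = 30308/(1 + 2*(-246)) = 30308/(1 - 492) = 30308/(-491) = 30308*(-1/491) = -30308/491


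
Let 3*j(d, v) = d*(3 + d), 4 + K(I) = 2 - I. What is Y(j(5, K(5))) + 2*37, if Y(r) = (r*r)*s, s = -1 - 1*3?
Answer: -5734/9 ≈ -637.11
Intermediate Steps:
K(I) = -2 - I (K(I) = -4 + (2 - I) = -2 - I)
j(d, v) = d*(3 + d)/3 (j(d, v) = (d*(3 + d))/3 = d*(3 + d)/3)
s = -4 (s = -1 - 3 = -4)
Y(r) = -4*r² (Y(r) = (r*r)*(-4) = r²*(-4) = -4*r²)
Y(j(5, K(5))) + 2*37 = -4*25*(3 + 5)²/9 + 2*37 = -4*((⅓)*5*8)² + 74 = -4*(40/3)² + 74 = -4*1600/9 + 74 = -6400/9 + 74 = -5734/9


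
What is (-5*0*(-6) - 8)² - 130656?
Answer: -130592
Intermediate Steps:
(-5*0*(-6) - 8)² - 130656 = (0*(-6) - 8)² - 130656 = (0 - 8)² - 130656 = (-8)² - 130656 = 64 - 130656 = -130592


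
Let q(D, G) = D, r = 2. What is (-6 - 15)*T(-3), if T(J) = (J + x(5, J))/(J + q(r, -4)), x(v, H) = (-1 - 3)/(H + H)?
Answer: -49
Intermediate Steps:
x(v, H) = -2/H (x(v, H) = -4*1/(2*H) = -2/H)
T(J) = (J - 2/J)/(2 + J) (T(J) = (J - 2/J)/(J + 2) = (J - 2/J)/(2 + J))
(-6 - 15)*T(-3) = (-6 - 15)*((-2 + (-3)²)/((-3)*(2 - 3))) = -(-7)*(-2 + 9)/(-1) = -(-7)*(-1)*7 = -21*7/3 = -49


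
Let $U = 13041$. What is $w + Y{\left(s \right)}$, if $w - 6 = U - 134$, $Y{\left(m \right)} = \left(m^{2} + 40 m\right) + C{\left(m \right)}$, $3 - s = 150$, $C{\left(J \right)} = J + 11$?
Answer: $28506$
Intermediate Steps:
$C{\left(J \right)} = 11 + J$
$s = -147$ ($s = 3 - 150 = -147$)
$Y{\left(m \right)} = 11 + m^{2} + 41 m$ ($Y{\left(m \right)} = \left(m^{2} + 40 m\right) + \left(11 + m\right) = 11 + m^{2} + 41 m$)
$w = 12913$ ($w = 6 + \left(13041 - 134\right) = 6 + 12907 = 12913$)
$w + Y{\left(s \right)} = 12913 + \left(11 + \left(-147\right)^{2} + 41 \left(-147\right)\right) = 12913 + \left(11 + 21609 - 6027\right) = 12913 + 15593 = 28506$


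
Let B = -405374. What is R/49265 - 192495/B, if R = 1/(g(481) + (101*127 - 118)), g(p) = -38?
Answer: 120162466108799/253049374643810 ≈ 0.47486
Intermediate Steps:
R = 1/12671 (R = 1/(-38 + (101*127 - 118)) = 1/(-38 + (12827 - 118)) = 1/(-38 + 12709) = 1/12671 ≈ 7.8920e-5)
R/49265 - 192495/B = (1/12671)/49265 - 192495/(-405374) = (1/12671)*(1/49265) - 192495*(-1/405374) = 1/624236815 + 192495/405374 = 120162466108799/253049374643810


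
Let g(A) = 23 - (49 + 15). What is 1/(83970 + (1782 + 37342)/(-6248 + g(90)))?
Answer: 6289/528048206 ≈ 1.1910e-5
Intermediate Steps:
g(A) = -41 (g(A) = 23 - 1*64 = 23 - 64 = -41)
1/(83970 + (1782 + 37342)/(-6248 + g(90))) = 1/(83970 + (1782 + 37342)/(-6248 - 41)) = 1/(83970 + 39124/(-6289)) = 1/(83970 + 39124*(-1/6289)) = 1/(83970 - 39124/6289) = 1/(528048206/6289) = 6289/528048206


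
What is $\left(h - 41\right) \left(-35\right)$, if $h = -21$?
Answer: $2170$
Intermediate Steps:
$\left(h - 41\right) \left(-35\right) = \left(-21 - 41\right) \left(-35\right) = \left(-62\right) \left(-35\right) = 2170$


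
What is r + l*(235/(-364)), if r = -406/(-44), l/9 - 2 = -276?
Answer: 1602889/1001 ≈ 1601.3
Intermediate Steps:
l = -2466 (l = 18 + 9*(-276) = 18 - 2484 = -2466)
r = 203/22 (r = -406*(-1/44) = 203/22 ≈ 9.2273)
r + l*(235/(-364)) = 203/22 - 579510/(-364) = 203/22 - 579510*(-1)/364 = 203/22 - 2466*(-235/364) = 203/22 + 289755/182 = 1602889/1001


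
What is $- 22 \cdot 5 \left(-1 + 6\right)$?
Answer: $-550$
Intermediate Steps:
$- 22 \cdot 5 \left(-1 + 6\right) = - 22 \cdot 5 \cdot 5 = \left(-22\right) 25 = -550$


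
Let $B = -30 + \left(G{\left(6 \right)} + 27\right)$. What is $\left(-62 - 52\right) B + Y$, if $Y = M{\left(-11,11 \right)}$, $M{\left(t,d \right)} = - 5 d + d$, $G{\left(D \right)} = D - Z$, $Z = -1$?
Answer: $-500$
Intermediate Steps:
$G{\left(D \right)} = 1 + D$ ($G{\left(D \right)} = D - -1 = D + 1 = 1 + D$)
$M{\left(t,d \right)} = - 4 d$
$Y = -44$ ($Y = \left(-4\right) 11 = -44$)
$B = 4$ ($B = -30 + \left(\left(1 + 6\right) + 27\right) = -30 + \left(7 + 27\right) = -30 + 34 = 4$)
$\left(-62 - 52\right) B + Y = \left(-62 - 52\right) 4 - 44 = \left(-114\right) 4 - 44 = -456 - 44 = -500$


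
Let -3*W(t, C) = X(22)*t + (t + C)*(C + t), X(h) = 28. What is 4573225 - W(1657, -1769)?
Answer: 13778615/3 ≈ 4.5929e+6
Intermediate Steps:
W(t, C) = -28*t/3 - (C + t)²/3 (W(t, C) = -(28*t + (t + C)*(C + t))/3 = -(28*t + (C + t)*(C + t))/3 = -(28*t + (C + t)²)/3 = -((C + t)² + 28*t)/3 = -28*t/3 - (C + t)²/3)
4573225 - W(1657, -1769) = 4573225 - (-28/3*1657 - (-1769 + 1657)²/3) = 4573225 - (-46396/3 - ⅓*(-112)²) = 4573225 - (-46396/3 - ⅓*12544) = 4573225 - (-46396/3 - 12544/3) = 4573225 - 1*(-58940/3) = 4573225 + 58940/3 = 13778615/3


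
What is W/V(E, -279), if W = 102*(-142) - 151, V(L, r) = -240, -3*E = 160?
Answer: 2927/48 ≈ 60.979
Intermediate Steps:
E = -160/3 (E = -⅓*160 = -160/3 ≈ -53.333)
W = -14635 (W = -14484 - 151 = -14635)
W/V(E, -279) = -14635/(-240) = -14635*(-1/240) = 2927/48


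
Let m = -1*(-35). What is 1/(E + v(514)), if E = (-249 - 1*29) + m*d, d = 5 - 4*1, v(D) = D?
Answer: 1/271 ≈ 0.0036900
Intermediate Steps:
d = 1 (d = 5 - 4 = 1)
m = 35
E = -243 (E = (-249 - 1*29) + 35*1 = (-249 - 29) + 35 = -278 + 35 = -243)
1/(E + v(514)) = 1/(-243 + 514) = 1/271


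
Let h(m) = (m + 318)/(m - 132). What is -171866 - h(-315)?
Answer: -25608033/149 ≈ -1.7187e+5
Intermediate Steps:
h(m) = (318 + m)/(-132 + m)
-171866 - h(-315) = -171866 - (318 - 315)/(-132 - 315) = -171866 - 3/(-447) = -171866 - (-1)*3/447 = -171866 - 1*(-1/149) = -171866 + 1/149 = -25608033/149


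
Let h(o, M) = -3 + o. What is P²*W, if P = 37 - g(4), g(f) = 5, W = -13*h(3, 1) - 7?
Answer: -7168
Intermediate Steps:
W = -7 (W = -13*(-3 + 3) - 7 = -13*0 - 7 = 0 - 7 = -7)
P = 32 (P = 37 - 1*5 = 37 - 5 = 32)
P²*W = 32²*(-7) = 1024*(-7) = -7168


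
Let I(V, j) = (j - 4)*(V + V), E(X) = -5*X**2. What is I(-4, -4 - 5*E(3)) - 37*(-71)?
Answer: 891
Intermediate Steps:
I(V, j) = 2*V*(-4 + j) (I(V, j) = (-4 + j)*(2*V) = 2*V*(-4 + j))
I(-4, -4 - 5*E(3)) - 37*(-71) = 2*(-4)*(-4 + (-4 - (-25)*3**2)) - 37*(-71) = 2*(-4)*(-4 + (-4 - (-25)*9)) + 2627 = 2*(-4)*(-4 + (-4 - 5*(-45))) + 2627 = 2*(-4)*(-4 + (-4 + 225)) + 2627 = 2*(-4)*(-4 + 221) + 2627 = 2*(-4)*217 + 2627 = -1736 + 2627 = 891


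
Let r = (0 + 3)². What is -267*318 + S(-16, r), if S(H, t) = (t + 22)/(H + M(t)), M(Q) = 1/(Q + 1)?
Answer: -13500364/159 ≈ -84908.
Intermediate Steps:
M(Q) = 1/(1 + Q)
r = 9 (r = 3² = 9)
S(H, t) = (22 + t)/(H + 1/(1 + t)) (S(H, t) = (t + 22)/(H + 1/(1 + t)) = (22 + t)/(H + 1/(1 + t)))
-267*318 + S(-16, r) = -267*318 + (1 + 9)*(22 + 9)/(1 - 16*(1 + 9)) = -84906 + 10*31/(1 - 16*10) = -84906 + 10*31/(1 - 160) = -84906 + 10*31/(-159) = -84906 - 1/159*10*31 = -84906 - 310/159 = -13500364/159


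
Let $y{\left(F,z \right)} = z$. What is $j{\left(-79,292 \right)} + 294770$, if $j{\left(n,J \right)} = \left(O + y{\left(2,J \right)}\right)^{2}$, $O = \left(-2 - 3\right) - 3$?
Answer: $375426$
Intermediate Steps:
$O = -8$ ($O = -5 - 3 = -8$)
$j{\left(n,J \right)} = \left(-8 + J\right)^{2}$
$j{\left(-79,292 \right)} + 294770 = \left(-8 + 292\right)^{2} + 294770 = 284^{2} + 294770 = 80656 + 294770 = 375426$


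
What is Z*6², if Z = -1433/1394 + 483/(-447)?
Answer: -7883118/103853 ≈ -75.906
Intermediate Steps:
Z = -437951/207706 (Z = -1433*1/1394 + 483*(-1/447) = -1433/1394 - 161/149 = -437951/207706 ≈ -2.1085)
Z*6² = -437951/207706*6² = -437951/207706*36 = -7883118/103853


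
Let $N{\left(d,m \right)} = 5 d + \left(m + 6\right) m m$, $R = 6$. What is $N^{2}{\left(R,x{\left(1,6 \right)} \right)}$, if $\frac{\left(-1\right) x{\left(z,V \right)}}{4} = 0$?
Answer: $900$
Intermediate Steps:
$x{\left(z,V \right)} = 0$ ($x{\left(z,V \right)} = \left(-4\right) 0 = 0$)
$N{\left(d,m \right)} = 5 d + m^{2} \left(6 + m\right)$ ($N{\left(d,m \right)} = 5 d + \left(6 + m\right) m m = 5 d + m \left(6 + m\right) m = 5 d + m^{2} \left(6 + m\right)$)
$N^{2}{\left(R,x{\left(1,6 \right)} \right)} = \left(0^{3} + 5 \cdot 6 + 6 \cdot 0^{2}\right)^{2} = \left(0 + 30 + 6 \cdot 0\right)^{2} = \left(0 + 30 + 0\right)^{2} = 30^{2} = 900$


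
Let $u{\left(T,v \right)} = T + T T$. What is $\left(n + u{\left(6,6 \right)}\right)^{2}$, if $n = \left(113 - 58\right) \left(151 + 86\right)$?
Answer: $171007929$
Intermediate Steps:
$n = 13035$ ($n = 55 \cdot 237 = 13035$)
$u{\left(T,v \right)} = T + T^{2}$
$\left(n + u{\left(6,6 \right)}\right)^{2} = \left(13035 + 6 \left(1 + 6\right)\right)^{2} = \left(13035 + 6 \cdot 7\right)^{2} = \left(13035 + 42\right)^{2} = 13077^{2} = 171007929$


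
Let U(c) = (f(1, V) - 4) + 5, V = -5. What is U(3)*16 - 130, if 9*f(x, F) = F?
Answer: -1106/9 ≈ -122.89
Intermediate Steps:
f(x, F) = F/9
U(c) = 4/9 (U(c) = ((⅑)*(-5) - 4) + 5 = (-5/9 - 4) + 5 = -41/9 + 5 = 4/9)
U(3)*16 - 130 = (4/9)*16 - 130 = 64/9 - 130 = -1106/9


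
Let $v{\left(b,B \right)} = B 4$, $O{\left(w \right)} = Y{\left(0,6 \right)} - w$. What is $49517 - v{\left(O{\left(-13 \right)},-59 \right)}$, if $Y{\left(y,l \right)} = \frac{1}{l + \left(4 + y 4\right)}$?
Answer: $49753$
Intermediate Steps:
$Y{\left(y,l \right)} = \frac{1}{4 + l + 4 y}$ ($Y{\left(y,l \right)} = \frac{1}{l + \left(4 + 4 y\right)} = \frac{1}{4 + l + 4 y}$)
$O{\left(w \right)} = \frac{1}{10} - w$ ($O{\left(w \right)} = \frac{1}{4 + 6 + 4 \cdot 0} - w = \frac{1}{4 + 6 + 0} - w = \frac{1}{10} - w$)
$v{\left(b,B \right)} = 4 B$
$49517 - v{\left(O{\left(-13 \right)},-59 \right)} = 49517 - 4 \left(-59\right) = 49517 - -236 = 49517 + 236 = 49753$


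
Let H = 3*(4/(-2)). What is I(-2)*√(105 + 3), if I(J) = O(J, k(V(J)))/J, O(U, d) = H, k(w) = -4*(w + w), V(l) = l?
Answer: 18*√3 ≈ 31.177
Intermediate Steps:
k(w) = -8*w
H = -6 (H = 3*(4*(-½)) = 3*(-2) = -6)
O(U, d) = -6
I(J) = -6/J
I(-2)*√(105 + 3) = (-6/(-2))*√(105 + 3) = (-6*(-½))*√108 = 3*(6*√3) = 18*√3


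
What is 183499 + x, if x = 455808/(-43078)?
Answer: 3952157057/21539 ≈ 1.8349e+5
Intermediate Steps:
x = -227904/21539 (x = 455808*(-1/43078) = -227904/21539 ≈ -10.581)
183499 + x = 183499 - 227904/21539 = 3952157057/21539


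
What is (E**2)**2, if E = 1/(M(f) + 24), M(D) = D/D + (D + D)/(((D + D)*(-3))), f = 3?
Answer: 81/29986576 ≈ 2.7012e-6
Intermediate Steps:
M(D) = 2/3 (M(D) = 1 + (2*D)/(((2*D)*(-3))) = 1 + (2*D)/((-6*D)) = 1 + (2*D)*(-1/(6*D)) = 1 - 1/3 = 2/3)
E = 3/74 (E = 1/(2/3 + 24) = 1/(74/3) = 3/74 ≈ 0.040541)
(E**2)**2 = ((3/74)**2)**2 = (9/5476)**2 = 81/29986576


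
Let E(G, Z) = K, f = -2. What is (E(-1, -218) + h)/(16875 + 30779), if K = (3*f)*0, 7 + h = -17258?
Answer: -17265/47654 ≈ -0.36230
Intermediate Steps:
h = -17265 (h = -7 - 17258 = -17265)
K = 0 (K = (3*(-2))*0 = -6*0 = 0)
E(G, Z) = 0
(E(-1, -218) + h)/(16875 + 30779) = (0 - 17265)/(16875 + 30779) = -17265/47654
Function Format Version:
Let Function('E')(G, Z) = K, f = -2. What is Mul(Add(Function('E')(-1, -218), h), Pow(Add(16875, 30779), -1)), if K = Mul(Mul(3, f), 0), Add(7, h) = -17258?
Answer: Rational(-17265, 47654) ≈ -0.36230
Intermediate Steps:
h = -17265 (h = Add(-7, -17258) = -17265)
K = 0 (K = Mul(Mul(3, -2), 0) = Mul(-6, 0) = 0)
Function('E')(G, Z) = 0
Mul(Add(Function('E')(-1, -218), h), Pow(Add(16875, 30779), -1)) = Mul(Add(0, -17265), Pow(Add(16875, 30779), -1)) = Mul(-17265, Pow(47654, -1)) = Mul(-17265, Rational(1, 47654)) = Rational(-17265, 47654)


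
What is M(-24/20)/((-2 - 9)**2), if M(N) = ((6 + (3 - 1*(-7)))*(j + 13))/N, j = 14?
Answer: -360/121 ≈ -2.9752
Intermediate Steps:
M(N) = 432/N (M(N) = ((6 + (3 - 1*(-7)))*(14 + 13))/N = ((6 + (3 + 7))*27)/N = ((6 + 10)*27)/N = (16*27)/N = 432/N)
M(-24/20)/((-2 - 9)**2) = (432/((-24/20)))/((-2 - 9)**2) = (432/((-24*1/20)))/((-11)**2) = (432/(-6/5))/121 = (432*(-5/6))*(1/121) = -360*1/121 = -360/121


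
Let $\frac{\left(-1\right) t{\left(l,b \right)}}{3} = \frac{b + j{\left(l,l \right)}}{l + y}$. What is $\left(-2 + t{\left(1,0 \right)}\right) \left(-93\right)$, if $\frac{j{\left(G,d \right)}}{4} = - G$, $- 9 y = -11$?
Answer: $- \frac{1581}{5} \approx -316.2$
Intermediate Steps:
$y = \frac{11}{9}$ ($y = \left(- \frac{1}{9}\right) \left(-11\right) = \frac{11}{9} \approx 1.2222$)
$j{\left(G,d \right)} = - 4 G$ ($j{\left(G,d \right)} = 4 \left(- G\right) = - 4 G$)
$t{\left(l,b \right)} = - \frac{3 \left(b - 4 l\right)}{\frac{11}{9} + l}$ ($t{\left(l,b \right)} = - 3 \frac{b - 4 l}{l + \frac{11}{9}} = - 3 \frac{b - 4 l}{\frac{11}{9} + l} = - \frac{3 \left(b - 4 l\right)}{\frac{11}{9} + l}$)
$\left(-2 + t{\left(1,0 \right)}\right) \left(-93\right) = \left(-2 + \frac{27 \left(\left(-1\right) 0 + 4 \cdot 1\right)}{11 + 9 \cdot 1}\right) \left(-93\right) = \left(-2 + \frac{27 \left(0 + 4\right)}{11 + 9}\right) \left(-93\right) = \left(-2 + 27 \cdot \frac{1}{20} \cdot 4\right) \left(-93\right) = \left(-2 + \frac{27}{5}\right) \left(-93\right) = \frac{17}{5} \left(-93\right) = - \frac{1581}{5}$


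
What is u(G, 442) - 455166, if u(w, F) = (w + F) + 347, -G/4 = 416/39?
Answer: -1363259/3 ≈ -4.5442e+5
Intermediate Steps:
G = -128/3 (G = -1664/39 = -4*32/3 = -128/3 ≈ -42.667)
u(w, F) = 347 + F + w (u(w, F) = (F + w) + 347 = 347 + F + w)
u(G, 442) - 455166 = (347 + 442 - 128/3) - 455166 = 2239/3 - 455166 = -1363259/3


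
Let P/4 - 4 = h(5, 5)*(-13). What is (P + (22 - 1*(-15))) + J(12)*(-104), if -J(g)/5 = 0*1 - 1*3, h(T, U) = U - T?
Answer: -1507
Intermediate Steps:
P = 16 (P = 16 + 4*((5 - 1*5)*(-13)) = 16 + 4*((5 - 5)*(-13)) = 16 + 4*(0*(-13)) = 16 + 4*0 = 16 + 0 = 16)
J(g) = 15 (J(g) = -5*(0*1 - 1*3) = -5*(0 - 3) = -5*(-3) = 15)
(P + (22 - 1*(-15))) + J(12)*(-104) = (16 + (22 - 1*(-15))) + 15*(-104) = (16 + (22 + 15)) - 1560 = (16 + 37) - 1560 = 53 - 1560 = -1507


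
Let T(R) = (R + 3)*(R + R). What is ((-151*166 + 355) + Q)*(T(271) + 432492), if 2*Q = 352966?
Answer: 88179532000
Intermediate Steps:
Q = 176483 (Q = (1/2)*352966 = 176483)
T(R) = 2*R*(3 + R) (T(R) = (3 + R)*(2*R) = 2*R*(3 + R))
((-151*166 + 355) + Q)*(T(271) + 432492) = ((-151*166 + 355) + 176483)*(2*271*(3 + 271) + 432492) = ((-25066 + 355) + 176483)*(2*271*274 + 432492) = (-24711 + 176483)*(148508 + 432492) = 151772*581000 = 88179532000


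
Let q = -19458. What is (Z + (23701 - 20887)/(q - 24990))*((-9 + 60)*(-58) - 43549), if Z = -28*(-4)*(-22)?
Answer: 848928592967/7408 ≈ 1.1460e+8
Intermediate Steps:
Z = -2464 (Z = 112*(-22) = -2464)
(Z + (23701 - 20887)/(q - 24990))*((-9 + 60)*(-58) - 43549) = (-2464 + (23701 - 20887)/(-19458 - 24990))*((-9 + 60)*(-58) - 43549) = (-2464 + 2814/(-44448))*(51*(-58) - 43549) = (-2464 + 2814*(-1/44448))*(-2958 - 43549) = (-2464 - 469/7408)*(-46507) = -18253781/7408*(-46507) = 848928592967/7408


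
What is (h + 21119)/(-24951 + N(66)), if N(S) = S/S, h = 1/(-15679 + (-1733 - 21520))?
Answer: -822204907/971353400 ≈ -0.84645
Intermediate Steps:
h = -1/38932 (h = 1/(-15679 - 23253) = 1/(-38932) = -1/38932 ≈ -2.5686e-5)
N(S) = 1
(h + 21119)/(-24951 + N(66)) = (-1/38932 + 21119)/(-24951 + 1) = (822204907/38932)/(-24950) = (822204907/38932)*(-1/24950) = -822204907/971353400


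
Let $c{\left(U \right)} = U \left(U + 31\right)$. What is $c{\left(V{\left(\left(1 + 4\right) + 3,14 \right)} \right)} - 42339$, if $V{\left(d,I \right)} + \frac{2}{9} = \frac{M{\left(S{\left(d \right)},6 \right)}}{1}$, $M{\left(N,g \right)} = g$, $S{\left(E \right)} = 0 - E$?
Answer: $- \frac{3412247}{81} \approx -42127.0$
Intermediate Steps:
$S{\left(E \right)} = - E$
$V{\left(d,I \right)} = \frac{52}{9}$ ($V{\left(d,I \right)} = - \frac{2}{9} + \frac{6}{1} = - \frac{2}{9} + 6 \cdot 1 = - \frac{2}{9} + 6 = \frac{52}{9}$)
$c{\left(U \right)} = U \left(31 + U\right)$
$c{\left(V{\left(\left(1 + 4\right) + 3,14 \right)} \right)} - 42339 = \frac{52 \left(31 + \frac{52}{9}\right)}{9} - 42339 = \frac{52}{9} \cdot \frac{331}{9} - 42339 = \frac{17212}{81} - 42339 = - \frac{3412247}{81}$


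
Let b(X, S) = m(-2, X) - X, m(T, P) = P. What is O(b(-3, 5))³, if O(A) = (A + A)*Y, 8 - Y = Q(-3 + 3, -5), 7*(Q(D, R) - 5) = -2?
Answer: 0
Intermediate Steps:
Q(D, R) = 33/7 (Q(D, R) = 5 + (⅐)*(-2) = 5 - 2/7 = 33/7)
b(X, S) = 0 (b(X, S) = X - X = 0)
Y = 23/7 (Y = 8 - 1*33/7 = 8 - 33/7 = 23/7 ≈ 3.2857)
O(A) = 46*A/7 (O(A) = (A + A)*(23/7) = (2*A)*(23/7) = 46*A/7)
O(b(-3, 5))³ = ((46/7)*0)³ = 0³ = 0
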